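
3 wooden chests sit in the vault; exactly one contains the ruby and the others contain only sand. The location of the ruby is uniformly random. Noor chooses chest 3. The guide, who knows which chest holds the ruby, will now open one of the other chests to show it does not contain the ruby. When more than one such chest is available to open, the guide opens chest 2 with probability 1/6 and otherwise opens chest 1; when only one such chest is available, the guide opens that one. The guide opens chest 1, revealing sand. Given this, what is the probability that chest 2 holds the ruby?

6/11

Condition on the true location of the ruby.
If it is in chest 1 (prior 1/3): the guide opened chest 1, so this case is ruled out; weight (1/3)·0 = 0.
If it is in chest 2 (prior 1/3): only chest 1 is available, probability 1; weight (1/3)·1 = 1/3.
If it is in chest 3 (prior 1/3): chest 2 is available but not opened, probability 5/6; weight (1/3)·(5/6) = 5/18.
The weights sum to 11/18.
So P(the ruby in chest 2 | the guide opened chest 1) = (1/3) / (11/18) = 6/11.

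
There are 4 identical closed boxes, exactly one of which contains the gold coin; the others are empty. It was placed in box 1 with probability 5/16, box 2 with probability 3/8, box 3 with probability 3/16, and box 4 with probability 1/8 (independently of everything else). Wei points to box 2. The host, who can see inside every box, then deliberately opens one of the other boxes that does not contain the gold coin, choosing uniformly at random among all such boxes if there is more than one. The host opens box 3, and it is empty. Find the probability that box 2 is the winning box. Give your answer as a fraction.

Consider each possible location of the gold coin in turn.
If it is in box 1 (prior 5/16): the host has 2 equally likely choices, so probability 1/2; weight (5/16)·(1/2) = 5/32.
If it is in box 2 (prior 3/8): the host has 3 equally likely choices, so probability 1/3; weight (3/8)·(1/3) = 1/8.
If it is in box 3 (prior 3/16): the host opened box 3, so this case is ruled out; weight (3/16)·0 = 0.
If it is in box 4 (prior 1/8): the host has 2 equally likely choices, so probability 1/2; weight (1/8)·(1/2) = 1/16.
The weights sum to 11/32.
So P(the gold coin in box 2 | the host opened box 3) = (1/8) / (11/32) = 4/11.

4/11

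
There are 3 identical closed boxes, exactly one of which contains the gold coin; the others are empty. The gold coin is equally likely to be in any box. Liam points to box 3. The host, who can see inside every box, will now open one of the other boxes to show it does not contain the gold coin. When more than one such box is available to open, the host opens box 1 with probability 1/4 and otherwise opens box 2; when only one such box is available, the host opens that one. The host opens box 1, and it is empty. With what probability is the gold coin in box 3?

1/5

Condition on the true location of the gold coin.
If it is in box 1 (prior 1/3): the host opened box 1, so this case is ruled out; weight (1/3)·0 = 0.
If it is in box 2 (prior 1/3): only box 1 is available, probability 1; weight (1/3)·1 = 1/3.
If it is in box 3 (prior 1/3): box 1 is available, opened with probability 1/4; weight (1/3)·(1/4) = 1/12.
The weights sum to 5/12.
So P(the gold coin in box 3 | the host opened box 1) = (1/12) / (5/12) = 1/5.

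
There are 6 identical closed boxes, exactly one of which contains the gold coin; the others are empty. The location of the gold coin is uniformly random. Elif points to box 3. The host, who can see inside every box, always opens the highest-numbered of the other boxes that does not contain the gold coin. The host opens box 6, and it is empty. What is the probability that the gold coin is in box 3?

Apply Bayes' rule, conditioning on where the gold coin actually is.
If it is in any of boxes 1, 2, 3, 4, and 5 (prior 1/6 each): box 6 is the highest-numbered option available, probability 1; weight (1/6)·1 = 1/6 each.
If it is in box 6 (prior 1/6): the host opened box 6, so this case is ruled out; weight (1/6)·0 = 0.
The weights sum to 5/6.
So P(the gold coin in box 3 | the host opened box 6) = (1/6) / (5/6) = 1/5.

1/5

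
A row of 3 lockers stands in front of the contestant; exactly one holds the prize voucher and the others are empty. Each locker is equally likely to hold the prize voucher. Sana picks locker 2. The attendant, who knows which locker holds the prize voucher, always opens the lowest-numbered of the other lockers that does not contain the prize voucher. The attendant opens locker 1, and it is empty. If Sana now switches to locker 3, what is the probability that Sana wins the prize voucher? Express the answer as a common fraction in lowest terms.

1/2

Condition on the true location of the prize voucher.
If it is in locker 1 (prior 1/3): the attendant opened locker 1, so this case is ruled out; weight (1/3)·0 = 0.
If it is in either of lockers 2 and 3 (prior 1/3 each): locker 1 is the lowest-numbered option available, probability 1; weight (1/3)·1 = 1/3 each.
The weights sum to 2/3.
So P(the prize voucher in locker 3 | the attendant opened locker 1) = (1/3) / (2/3) = 1/2.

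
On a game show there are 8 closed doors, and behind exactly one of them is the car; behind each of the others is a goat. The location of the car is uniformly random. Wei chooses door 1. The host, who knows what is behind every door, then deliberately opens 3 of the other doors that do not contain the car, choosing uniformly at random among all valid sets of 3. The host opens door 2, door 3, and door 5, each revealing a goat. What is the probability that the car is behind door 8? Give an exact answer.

Apply Bayes' rule, conditioning on where the car actually is.
If it is behind door 1 (prior 1/8): the host has 35 equally likely choices, so probability 1/35; weight (1/8)·(1/35) = 1/280.
If it is behind any of doors 2, 3, and 5 (prior 1/8 each): that door was opened and seen not to hold the prize — ruled out; weight (1/8)·0 = 0 each.
If it is behind any of doors 4, 6, 7, and 8 (prior 1/8 each): the host has 20 equally likely choices, so probability 1/20; weight (1/8)·(1/20) = 1/160 each.
The weights sum to 1/35.
So P(the car behind door 8 | the host opened door 2, door 3, and door 5) = (1/160) / (1/35) = 7/32.

7/32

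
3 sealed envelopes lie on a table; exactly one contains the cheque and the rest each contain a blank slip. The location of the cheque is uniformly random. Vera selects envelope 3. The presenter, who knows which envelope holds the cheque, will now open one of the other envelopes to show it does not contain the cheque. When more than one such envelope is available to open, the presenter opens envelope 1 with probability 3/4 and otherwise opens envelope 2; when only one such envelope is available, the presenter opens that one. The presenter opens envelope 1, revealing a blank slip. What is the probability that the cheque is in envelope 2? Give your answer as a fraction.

4/7

Consider each possible location of the cheque in turn.
If it is in envelope 1 (prior 1/3): the presenter opened envelope 1, so this case is ruled out; weight (1/3)·0 = 0.
If it is in envelope 2 (prior 1/3): only envelope 1 is available, probability 1; weight (1/3)·1 = 1/3.
If it is in envelope 3 (prior 1/3): envelope 1 is available, opened with probability 3/4; weight (1/3)·(3/4) = 1/4.
The weights sum to 7/12.
So P(the cheque in envelope 2 | the presenter opened envelope 1) = (1/3) / (7/12) = 4/7.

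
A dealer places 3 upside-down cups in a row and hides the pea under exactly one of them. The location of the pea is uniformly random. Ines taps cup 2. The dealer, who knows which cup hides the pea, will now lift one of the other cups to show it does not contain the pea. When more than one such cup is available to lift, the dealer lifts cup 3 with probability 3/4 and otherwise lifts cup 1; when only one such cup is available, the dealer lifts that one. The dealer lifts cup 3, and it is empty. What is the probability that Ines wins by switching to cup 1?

Condition on the true location of the pea.
If it is under cup 1 (prior 1/3): only cup 3 is available, probability 1; weight (1/3)·1 = 1/3.
If it is under cup 2 (prior 1/3): cup 3 is available, opened with probability 3/4; weight (1/3)·(3/4) = 1/4.
If it is under cup 3 (prior 1/3): the dealer opened cup 3, so this case is ruled out; weight (1/3)·0 = 0.
The weights sum to 7/12.
So P(the pea under cup 1 | the dealer opened cup 3) = (1/3) / (7/12) = 4/7.

4/7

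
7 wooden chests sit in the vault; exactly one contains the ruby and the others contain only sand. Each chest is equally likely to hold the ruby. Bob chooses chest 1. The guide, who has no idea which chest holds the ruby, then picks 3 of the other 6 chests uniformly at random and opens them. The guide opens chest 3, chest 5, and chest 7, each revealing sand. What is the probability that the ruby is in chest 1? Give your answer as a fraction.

1/4

Consider each possible location of the ruby in turn.
If it is in any of chests 1, 2, 4, and 6 (prior 1/7 each): the guide picks exactly this set with probability 1/20 regardless, and none is the prize; weight (1/7)·(1/20) = 1/140 each.
If it is in any of chests 3, 5, and 7 (prior 1/7 each): that chest was opened and seen not to hold the prize — ruled out; weight (1/7)·0 = 0 each.
The weights sum to 1/35.
So P(the ruby in chest 1 | the guide opened chest 3, chest 5, and chest 7) = (1/140) / (1/35) = 1/4.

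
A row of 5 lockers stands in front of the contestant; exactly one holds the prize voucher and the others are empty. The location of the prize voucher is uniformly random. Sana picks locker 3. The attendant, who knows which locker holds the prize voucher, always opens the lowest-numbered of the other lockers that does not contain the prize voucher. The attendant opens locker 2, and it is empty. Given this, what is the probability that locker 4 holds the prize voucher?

0

Condition on the true location of the prize voucher.
If it is in locker 1 (prior 1/5): locker 2 is the lowest-numbered option available, probability 1; weight (1/5)·1 = 1/5.
If it is in locker 2 (prior 1/5): the attendant opened locker 2, so this case is ruled out; weight (1/5)·0 = 0.
If it is in any of lockers 3, 4, and 5 (prior 1/5 each): the attendant would have opened locker 1 instead, probability 0; weight (1/5)·0 = 0 each.
The weights sum to 1/5.
So P(the prize voucher in locker 4 | the attendant opened locker 2) = 0 / (1/5) = 0.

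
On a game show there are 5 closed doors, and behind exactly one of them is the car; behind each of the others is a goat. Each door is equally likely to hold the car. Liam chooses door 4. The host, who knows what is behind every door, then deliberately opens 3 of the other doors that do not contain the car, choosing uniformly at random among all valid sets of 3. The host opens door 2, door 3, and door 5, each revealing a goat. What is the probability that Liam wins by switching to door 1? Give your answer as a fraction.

4/5

Apply Bayes' rule, conditioning on where the car actually is.
If it is behind door 1 (prior 1/5): the host has no choice, probability 1; weight (1/5)·1 = 1/5.
If it is behind any of doors 2, 3, and 5 (prior 1/5 each): that door was opened and seen not to hold the prize — ruled out; weight (1/5)·0 = 0 each.
If it is behind door 4 (prior 1/5): the host has 4 equally likely choices, so probability 1/4; weight (1/5)·(1/4) = 1/20.
The weights sum to 1/4.
So P(the car behind door 1 | the host opened door 2, door 3, and door 5) = (1/5) / (1/4) = 4/5.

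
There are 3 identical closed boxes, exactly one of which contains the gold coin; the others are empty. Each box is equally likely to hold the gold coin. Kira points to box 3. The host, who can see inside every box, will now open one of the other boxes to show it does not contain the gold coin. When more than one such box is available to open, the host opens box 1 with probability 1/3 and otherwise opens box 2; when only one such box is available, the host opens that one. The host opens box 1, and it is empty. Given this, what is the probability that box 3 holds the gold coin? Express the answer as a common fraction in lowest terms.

1/4

Consider each possible location of the gold coin in turn.
If it is in box 1 (prior 1/3): the host opened box 1, so this case is ruled out; weight (1/3)·0 = 0.
If it is in box 2 (prior 1/3): only box 1 is available, probability 1; weight (1/3)·1 = 1/3.
If it is in box 3 (prior 1/3): box 1 is available, opened with probability 1/3; weight (1/3)·(1/3) = 1/9.
The weights sum to 4/9.
So P(the gold coin in box 3 | the host opened box 1) = (1/9) / (4/9) = 1/4.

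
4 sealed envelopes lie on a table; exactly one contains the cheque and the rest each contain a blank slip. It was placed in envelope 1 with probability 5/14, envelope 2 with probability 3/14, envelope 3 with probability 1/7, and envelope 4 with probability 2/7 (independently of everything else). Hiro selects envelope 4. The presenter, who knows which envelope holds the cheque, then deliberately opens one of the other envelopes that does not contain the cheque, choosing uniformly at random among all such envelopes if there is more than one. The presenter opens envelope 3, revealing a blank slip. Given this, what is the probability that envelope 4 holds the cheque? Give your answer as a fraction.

1/4

Apply Bayes' rule, conditioning on where the cheque actually is.
If it is in envelope 1 (prior 5/14): the presenter has 2 equally likely choices, so probability 1/2; weight (5/14)·(1/2) = 5/28.
If it is in envelope 2 (prior 3/14): the presenter has 2 equally likely choices, so probability 1/2; weight (3/14)·(1/2) = 3/28.
If it is in envelope 3 (prior 1/7): the presenter opened envelope 3, so this case is ruled out; weight (1/7)·0 = 0.
If it is in envelope 4 (prior 2/7): the presenter has 3 equally likely choices, so probability 1/3; weight (2/7)·(1/3) = 2/21.
The weights sum to 8/21.
So P(the cheque in envelope 4 | the presenter opened envelope 3) = (2/21) / (8/21) = 1/4.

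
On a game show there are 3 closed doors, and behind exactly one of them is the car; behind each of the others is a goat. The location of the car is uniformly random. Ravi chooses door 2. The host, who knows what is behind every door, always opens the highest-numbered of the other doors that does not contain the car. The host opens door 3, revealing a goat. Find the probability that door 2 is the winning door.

1/2

Condition on the true location of the car.
If it is behind either of doors 1 and 2 (prior 1/3 each): door 3 is the highest-numbered option available, probability 1; weight (1/3)·1 = 1/3 each.
If it is behind door 3 (prior 1/3): the host opened door 3, so this case is ruled out; weight (1/3)·0 = 0.
The weights sum to 2/3.
So P(the car behind door 2 | the host opened door 3) = (1/3) / (2/3) = 1/2.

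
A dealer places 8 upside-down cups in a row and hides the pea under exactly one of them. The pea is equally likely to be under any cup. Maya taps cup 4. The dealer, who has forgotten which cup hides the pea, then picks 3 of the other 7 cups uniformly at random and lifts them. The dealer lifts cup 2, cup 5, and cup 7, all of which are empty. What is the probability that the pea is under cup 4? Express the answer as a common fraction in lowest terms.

1/5

Apply Bayes' rule, conditioning on where the pea actually is.
If it is under any of cups 1, 3, 4, 6, and 8 (prior 1/8 each): the dealer picks exactly this set with probability 1/35 regardless, and none is the prize; weight (1/8)·(1/35) = 1/280 each.
If it is under any of cups 2, 5, and 7 (prior 1/8 each): that cup was opened and seen not to hold the prize — ruled out; weight (1/8)·0 = 0 each.
The weights sum to 1/56.
So P(the pea under cup 4 | the dealer opened cup 2, cup 5, and cup 7) = (1/280) / (1/56) = 1/5.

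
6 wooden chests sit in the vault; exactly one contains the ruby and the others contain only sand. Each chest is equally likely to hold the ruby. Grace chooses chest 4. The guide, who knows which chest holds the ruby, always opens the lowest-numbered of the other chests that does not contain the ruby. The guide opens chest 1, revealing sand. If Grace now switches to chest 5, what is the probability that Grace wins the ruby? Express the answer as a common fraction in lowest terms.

Consider each possible location of the ruby in turn.
If it is in chest 1 (prior 1/6): the guide opened chest 1, so this case is ruled out; weight (1/6)·0 = 0.
If it is in any of chests 2, 3, 4, 5, and 6 (prior 1/6 each): chest 1 is the lowest-numbered option available, probability 1; weight (1/6)·1 = 1/6 each.
The weights sum to 5/6.
So P(the ruby in chest 5 | the guide opened chest 1) = (1/6) / (5/6) = 1/5.

1/5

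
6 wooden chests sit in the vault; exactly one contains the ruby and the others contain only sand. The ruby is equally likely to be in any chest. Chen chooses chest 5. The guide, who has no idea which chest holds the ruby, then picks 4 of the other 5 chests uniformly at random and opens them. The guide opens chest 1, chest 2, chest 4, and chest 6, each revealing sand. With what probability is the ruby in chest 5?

Apply Bayes' rule, conditioning on where the ruby actually is.
If it is in any of chests 1, 2, 4, and 6 (prior 1/6 each): that chest was opened and seen not to hold the prize — ruled out; weight (1/6)·0 = 0 each.
If it is in either of chests 3 and 5 (prior 1/6 each): the guide picks exactly this set with probability 1/5 regardless, and none is the prize; weight (1/6)·(1/5) = 1/30 each.
The weights sum to 1/15.
So P(the ruby in chest 5 | the guide opened chest 1, chest 2, chest 4, and chest 6) = (1/30) / (1/15) = 1/2.

1/2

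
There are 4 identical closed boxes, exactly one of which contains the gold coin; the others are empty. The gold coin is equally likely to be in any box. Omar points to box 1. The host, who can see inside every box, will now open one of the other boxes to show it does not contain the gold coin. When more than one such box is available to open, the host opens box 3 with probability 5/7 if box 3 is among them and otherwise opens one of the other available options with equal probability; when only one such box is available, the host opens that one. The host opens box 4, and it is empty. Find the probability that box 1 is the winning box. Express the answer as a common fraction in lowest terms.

Consider each possible location of the gold coin in turn.
If it is in box 1 (prior 1/4): box 3 is available but not opened; box 4 gets probability (1 − 5/7)/2 = 1/7; weight (1/4)·(1/7) = 1/28.
If it is in box 2 (prior 1/4): box 3 is available but not opened, probability 2/7; weight (1/4)·(2/7) = 1/14.
If it is in box 3 (prior 1/4): box 3 holds the prize so is unavailable; the host chooses uniformly among the 2 others, probability 1/2; weight (1/4)·(1/2) = 1/8.
If it is in box 4 (prior 1/4): the host opened box 4, so this case is ruled out; weight (1/4)·0 = 0.
The weights sum to 13/56.
So P(the gold coin in box 1 | the host opened box 4) = (1/28) / (13/56) = 2/13.

2/13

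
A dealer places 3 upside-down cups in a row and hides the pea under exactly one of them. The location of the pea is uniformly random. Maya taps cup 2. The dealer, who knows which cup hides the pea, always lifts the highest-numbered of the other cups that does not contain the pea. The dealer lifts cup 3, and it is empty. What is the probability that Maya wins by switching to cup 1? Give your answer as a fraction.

1/2

Apply Bayes' rule, conditioning on where the pea actually is.
If it is under either of cups 1 and 2 (prior 1/3 each): cup 3 is the highest-numbered option available, probability 1; weight (1/3)·1 = 1/3 each.
If it is under cup 3 (prior 1/3): the dealer opened cup 3, so this case is ruled out; weight (1/3)·0 = 0.
The weights sum to 2/3.
So P(the pea under cup 1 | the dealer opened cup 3) = (1/3) / (2/3) = 1/2.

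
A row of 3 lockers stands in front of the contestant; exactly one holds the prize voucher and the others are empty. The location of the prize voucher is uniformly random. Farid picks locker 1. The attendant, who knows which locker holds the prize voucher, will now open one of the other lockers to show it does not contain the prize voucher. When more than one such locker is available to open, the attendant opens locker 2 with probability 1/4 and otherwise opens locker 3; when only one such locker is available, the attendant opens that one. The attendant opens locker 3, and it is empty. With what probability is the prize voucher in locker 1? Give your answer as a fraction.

Condition on the true location of the prize voucher.
If it is in locker 1 (prior 1/3): locker 2 is available but not opened, probability 3/4; weight (1/3)·(3/4) = 1/4.
If it is in locker 2 (prior 1/3): only locker 3 is available, probability 1; weight (1/3)·1 = 1/3.
If it is in locker 3 (prior 1/3): the attendant opened locker 3, so this case is ruled out; weight (1/3)·0 = 0.
The weights sum to 7/12.
So P(the prize voucher in locker 1 | the attendant opened locker 3) = (1/4) / (7/12) = 3/7.

3/7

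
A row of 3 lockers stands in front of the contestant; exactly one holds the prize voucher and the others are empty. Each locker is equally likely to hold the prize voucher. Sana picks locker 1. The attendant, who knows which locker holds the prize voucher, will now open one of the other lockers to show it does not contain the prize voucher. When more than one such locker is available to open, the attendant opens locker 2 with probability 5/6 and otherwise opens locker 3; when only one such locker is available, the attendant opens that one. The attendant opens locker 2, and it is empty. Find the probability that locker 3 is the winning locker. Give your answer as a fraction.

6/11

Consider each possible location of the prize voucher in turn.
If it is in locker 1 (prior 1/3): locker 2 is available, opened with probability 5/6; weight (1/3)·(5/6) = 5/18.
If it is in locker 2 (prior 1/3): the attendant opened locker 2, so this case is ruled out; weight (1/3)·0 = 0.
If it is in locker 3 (prior 1/3): only locker 2 is available, probability 1; weight (1/3)·1 = 1/3.
The weights sum to 11/18.
So P(the prize voucher in locker 3 | the attendant opened locker 2) = (1/3) / (11/18) = 6/11.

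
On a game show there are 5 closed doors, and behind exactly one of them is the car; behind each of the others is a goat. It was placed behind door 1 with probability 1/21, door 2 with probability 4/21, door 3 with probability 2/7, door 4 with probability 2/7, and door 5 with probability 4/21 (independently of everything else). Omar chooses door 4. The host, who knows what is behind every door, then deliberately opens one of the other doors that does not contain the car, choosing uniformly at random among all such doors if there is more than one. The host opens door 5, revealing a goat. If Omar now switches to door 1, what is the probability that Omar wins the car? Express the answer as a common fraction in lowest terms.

2/31

Consider each possible location of the car in turn.
If it is behind door 1 (prior 1/21): the host has 3 equally likely choices, so probability 1/3; weight (1/21)·(1/3) = 1/63.
If it is behind door 2 (prior 4/21): the host has 3 equally likely choices, so probability 1/3; weight (4/21)·(1/3) = 4/63.
If it is behind door 3 (prior 2/7): the host has 3 equally likely choices, so probability 1/3; weight (2/7)·(1/3) = 2/21.
If it is behind door 4 (prior 2/7): the host has 4 equally likely choices, so probability 1/4; weight (2/7)·(1/4) = 1/14.
If it is behind door 5 (prior 4/21): the host opened door 5, so this case is ruled out; weight (4/21)·0 = 0.
The weights sum to 31/126.
So P(the car behind door 1 | the host opened door 5) = (1/63) / (31/126) = 2/31.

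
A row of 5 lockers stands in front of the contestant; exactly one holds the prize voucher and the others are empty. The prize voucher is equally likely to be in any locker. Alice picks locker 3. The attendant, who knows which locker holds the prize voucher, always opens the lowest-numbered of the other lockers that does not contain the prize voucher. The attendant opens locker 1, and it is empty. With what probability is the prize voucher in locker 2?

1/4

Apply Bayes' rule, conditioning on where the prize voucher actually is.
If it is in locker 1 (prior 1/5): the attendant opened locker 1, so this case is ruled out; weight (1/5)·0 = 0.
If it is in any of lockers 2, 3, 4, and 5 (prior 1/5 each): locker 1 is the lowest-numbered option available, probability 1; weight (1/5)·1 = 1/5 each.
The weights sum to 4/5.
So P(the prize voucher in locker 2 | the attendant opened locker 1) = (1/5) / (4/5) = 1/4.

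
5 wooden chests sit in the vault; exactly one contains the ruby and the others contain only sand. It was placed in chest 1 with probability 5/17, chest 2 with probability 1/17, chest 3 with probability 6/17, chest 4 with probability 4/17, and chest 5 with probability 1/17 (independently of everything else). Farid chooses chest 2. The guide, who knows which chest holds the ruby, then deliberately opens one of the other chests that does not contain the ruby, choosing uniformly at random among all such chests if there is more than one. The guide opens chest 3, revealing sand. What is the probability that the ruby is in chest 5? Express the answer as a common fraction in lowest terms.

Apply Bayes' rule, conditioning on where the ruby actually is.
If it is in chest 1 (prior 5/17): the guide has 3 equally likely choices, so probability 1/3; weight (5/17)·(1/3) = 5/51.
If it is in chest 2 (prior 1/17): the guide has 4 equally likely choices, so probability 1/4; weight (1/17)·(1/4) = 1/68.
If it is in chest 3 (prior 6/17): the guide opened chest 3, so this case is ruled out; weight (6/17)·0 = 0.
If it is in chest 4 (prior 4/17): the guide has 3 equally likely choices, so probability 1/3; weight (4/17)·(1/3) = 4/51.
If it is in chest 5 (prior 1/17): the guide has 3 equally likely choices, so probability 1/3; weight (1/17)·(1/3) = 1/51.
The weights sum to 43/204.
So P(the ruby in chest 5 | the guide opened chest 3) = (1/51) / (43/204) = 4/43.

4/43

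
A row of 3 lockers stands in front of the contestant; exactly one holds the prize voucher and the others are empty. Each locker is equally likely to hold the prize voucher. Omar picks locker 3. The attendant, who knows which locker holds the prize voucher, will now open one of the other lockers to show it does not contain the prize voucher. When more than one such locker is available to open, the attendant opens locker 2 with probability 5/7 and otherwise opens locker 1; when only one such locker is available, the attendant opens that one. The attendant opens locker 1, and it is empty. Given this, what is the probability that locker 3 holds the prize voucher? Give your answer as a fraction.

Consider each possible location of the prize voucher in turn.
If it is in locker 1 (prior 1/3): the attendant opened locker 1, so this case is ruled out; weight (1/3)·0 = 0.
If it is in locker 2 (prior 1/3): only locker 1 is available, probability 1; weight (1/3)·1 = 1/3.
If it is in locker 3 (prior 1/3): locker 2 is available but not opened, probability 2/7; weight (1/3)·(2/7) = 2/21.
The weights sum to 3/7.
So P(the prize voucher in locker 3 | the attendant opened locker 1) = (2/21) / (3/7) = 2/9.

2/9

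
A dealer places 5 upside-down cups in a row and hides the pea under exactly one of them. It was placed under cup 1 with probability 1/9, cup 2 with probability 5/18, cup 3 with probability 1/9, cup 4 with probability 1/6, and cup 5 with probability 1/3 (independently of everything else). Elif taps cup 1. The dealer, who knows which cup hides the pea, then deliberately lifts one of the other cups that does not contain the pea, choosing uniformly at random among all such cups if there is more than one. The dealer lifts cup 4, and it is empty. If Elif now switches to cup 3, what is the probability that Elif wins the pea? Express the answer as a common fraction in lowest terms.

Apply Bayes' rule, conditioning on where the pea actually is.
If it is under cup 1 (prior 1/9): the dealer has 4 equally likely choices, so probability 1/4; weight (1/9)·(1/4) = 1/36.
If it is under cup 2 (prior 5/18): the dealer has 3 equally likely choices, so probability 1/3; weight (5/18)·(1/3) = 5/54.
If it is under cup 3 (prior 1/9): the dealer has 3 equally likely choices, so probability 1/3; weight (1/9)·(1/3) = 1/27.
If it is under cup 4 (prior 1/6): the dealer opened cup 4, so this case is ruled out; weight (1/6)·0 = 0.
If it is under cup 5 (prior 1/3): the dealer has 3 equally likely choices, so probability 1/3; weight (1/3)·(1/3) = 1/9.
The weights sum to 29/108.
So P(the pea under cup 3 | the dealer opened cup 4) = (1/27) / (29/108) = 4/29.

4/29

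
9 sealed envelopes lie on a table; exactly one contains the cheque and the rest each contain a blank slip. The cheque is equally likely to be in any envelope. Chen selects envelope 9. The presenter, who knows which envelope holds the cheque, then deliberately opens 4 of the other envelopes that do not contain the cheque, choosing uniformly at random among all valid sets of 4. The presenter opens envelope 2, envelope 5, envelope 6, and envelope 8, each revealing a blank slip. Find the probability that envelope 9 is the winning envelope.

1/9

Condition on the true location of the cheque.
If it is in any of envelopes 1, 3, 4, and 7 (prior 1/9 each): the presenter has 35 equally likely choices, so probability 1/35; weight (1/9)·(1/35) = 1/315 each.
If it is in any of envelopes 2, 5, 6, and 8 (prior 1/9 each): that envelope was opened and seen not to hold the prize — ruled out; weight (1/9)·0 = 0 each.
If it is in envelope 9 (prior 1/9): the presenter has 70 equally likely choices, so probability 1/70; weight (1/9)·(1/70) = 1/630.
The weights sum to 1/70.
So P(the cheque in envelope 9 | the presenter opened envelope 2, envelope 5, envelope 6, and envelope 8) = (1/630) / (1/70) = 1/9.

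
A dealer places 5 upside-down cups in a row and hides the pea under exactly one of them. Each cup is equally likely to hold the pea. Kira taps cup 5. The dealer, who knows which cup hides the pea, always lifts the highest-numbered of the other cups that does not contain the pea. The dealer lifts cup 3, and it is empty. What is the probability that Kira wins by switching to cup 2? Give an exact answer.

Apply Bayes' rule, conditioning on where the pea actually is.
If it is under any of cups 1, 2, and 5 (prior 1/5 each): the dealer would have opened cup 4 instead, probability 0; weight (1/5)·0 = 0 each.
If it is under cup 3 (prior 1/5): the dealer opened cup 3, so this case is ruled out; weight (1/5)·0 = 0.
If it is under cup 4 (prior 1/5): cup 3 is the highest-numbered option available, probability 1; weight (1/5)·1 = 1/5.
The weights sum to 1/5.
So P(the pea under cup 2 | the dealer opened cup 3) = 0 / (1/5) = 0.

0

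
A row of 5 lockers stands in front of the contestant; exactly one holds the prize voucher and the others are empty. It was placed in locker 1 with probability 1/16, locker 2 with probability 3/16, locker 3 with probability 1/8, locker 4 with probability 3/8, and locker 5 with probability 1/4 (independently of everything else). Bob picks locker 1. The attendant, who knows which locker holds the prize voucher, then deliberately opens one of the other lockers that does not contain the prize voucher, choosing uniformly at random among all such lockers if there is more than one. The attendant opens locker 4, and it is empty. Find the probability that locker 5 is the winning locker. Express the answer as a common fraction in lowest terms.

Apply Bayes' rule, conditioning on where the prize voucher actually is.
If it is in locker 1 (prior 1/16): the attendant has 4 equally likely choices, so probability 1/4; weight (1/16)·(1/4) = 1/64.
If it is in locker 2 (prior 3/16): the attendant has 3 equally likely choices, so probability 1/3; weight (3/16)·(1/3) = 1/16.
If it is in locker 3 (prior 1/8): the attendant has 3 equally likely choices, so probability 1/3; weight (1/8)·(1/3) = 1/24.
If it is in locker 4 (prior 3/8): the attendant opened locker 4, so this case is ruled out; weight (3/8)·0 = 0.
If it is in locker 5 (prior 1/4): the attendant has 3 equally likely choices, so probability 1/3; weight (1/4)·(1/3) = 1/12.
The weights sum to 13/64.
So P(the prize voucher in locker 5 | the attendant opened locker 4) = (1/12) / (13/64) = 16/39.

16/39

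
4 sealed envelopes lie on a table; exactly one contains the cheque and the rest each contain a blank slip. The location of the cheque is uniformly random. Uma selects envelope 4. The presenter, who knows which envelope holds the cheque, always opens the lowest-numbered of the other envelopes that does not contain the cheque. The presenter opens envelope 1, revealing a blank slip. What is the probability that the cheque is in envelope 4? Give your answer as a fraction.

1/3

Apply Bayes' rule, conditioning on where the cheque actually is.
If it is in envelope 1 (prior 1/4): the presenter opened envelope 1, so this case is ruled out; weight (1/4)·0 = 0.
If it is in any of envelopes 2, 3, and 4 (prior 1/4 each): envelope 1 is the lowest-numbered option available, probability 1; weight (1/4)·1 = 1/4 each.
The weights sum to 3/4.
So P(the cheque in envelope 4 | the presenter opened envelope 1) = (1/4) / (3/4) = 1/3.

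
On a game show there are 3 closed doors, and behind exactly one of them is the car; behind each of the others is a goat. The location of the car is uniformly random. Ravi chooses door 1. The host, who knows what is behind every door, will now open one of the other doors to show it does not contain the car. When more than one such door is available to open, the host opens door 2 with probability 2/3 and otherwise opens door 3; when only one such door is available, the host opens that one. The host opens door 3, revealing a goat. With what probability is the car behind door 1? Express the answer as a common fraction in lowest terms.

1/4

Condition on the true location of the car.
If it is behind door 1 (prior 1/3): door 2 is available but not opened, probability 1/3; weight (1/3)·(1/3) = 1/9.
If it is behind door 2 (prior 1/3): only door 3 is available, probability 1; weight (1/3)·1 = 1/3.
If it is behind door 3 (prior 1/3): the host opened door 3, so this case is ruled out; weight (1/3)·0 = 0.
The weights sum to 4/9.
So P(the car behind door 1 | the host opened door 3) = (1/9) / (4/9) = 1/4.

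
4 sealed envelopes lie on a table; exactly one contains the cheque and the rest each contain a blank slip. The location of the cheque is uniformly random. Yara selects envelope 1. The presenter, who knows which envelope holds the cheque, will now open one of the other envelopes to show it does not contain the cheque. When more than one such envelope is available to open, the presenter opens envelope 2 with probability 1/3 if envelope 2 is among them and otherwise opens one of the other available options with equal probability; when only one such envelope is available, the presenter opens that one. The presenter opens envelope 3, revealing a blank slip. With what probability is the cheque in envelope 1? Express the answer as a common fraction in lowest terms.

2/9

Apply Bayes' rule, conditioning on where the cheque actually is.
If it is in envelope 1 (prior 1/4): envelope 2 is available but not opened; envelope 3 gets probability (1 − 1/3)/2 = 1/3; weight (1/4)·(1/3) = 1/12.
If it is in envelope 2 (prior 1/4): envelope 2 holds the prize so is unavailable; the presenter chooses uniformly among the 2 others, probability 1/2; weight (1/4)·(1/2) = 1/8.
If it is in envelope 3 (prior 1/4): the presenter opened envelope 3, so this case is ruled out; weight (1/4)·0 = 0.
If it is in envelope 4 (prior 1/4): envelope 2 is available but not opened, probability 2/3; weight (1/4)·(2/3) = 1/6.
The weights sum to 3/8.
So P(the cheque in envelope 1 | the presenter opened envelope 3) = (1/12) / (3/8) = 2/9.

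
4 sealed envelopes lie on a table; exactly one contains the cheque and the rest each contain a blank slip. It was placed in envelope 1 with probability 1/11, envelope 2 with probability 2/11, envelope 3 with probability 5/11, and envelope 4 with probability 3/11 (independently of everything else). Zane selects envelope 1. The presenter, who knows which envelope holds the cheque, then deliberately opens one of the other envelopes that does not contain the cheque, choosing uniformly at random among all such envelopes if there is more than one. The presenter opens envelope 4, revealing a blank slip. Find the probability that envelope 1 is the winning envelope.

2/23

Consider each possible location of the cheque in turn.
If it is in envelope 1 (prior 1/11): the presenter has 3 equally likely choices, so probability 1/3; weight (1/11)·(1/3) = 1/33.
If it is in envelope 2 (prior 2/11): the presenter has 2 equally likely choices, so probability 1/2; weight (2/11)·(1/2) = 1/11.
If it is in envelope 3 (prior 5/11): the presenter has 2 equally likely choices, so probability 1/2; weight (5/11)·(1/2) = 5/22.
If it is in envelope 4 (prior 3/11): the presenter opened envelope 4, so this case is ruled out; weight (3/11)·0 = 0.
The weights sum to 23/66.
So P(the cheque in envelope 1 | the presenter opened envelope 4) = (1/33) / (23/66) = 2/23.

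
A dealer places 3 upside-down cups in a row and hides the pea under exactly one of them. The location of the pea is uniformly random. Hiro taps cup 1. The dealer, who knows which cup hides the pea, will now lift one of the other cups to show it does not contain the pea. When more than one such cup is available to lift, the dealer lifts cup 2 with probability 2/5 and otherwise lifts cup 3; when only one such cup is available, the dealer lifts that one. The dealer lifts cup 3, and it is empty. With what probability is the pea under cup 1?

Consider each possible location of the pea in turn.
If it is under cup 1 (prior 1/3): cup 2 is available but not opened, probability 3/5; weight (1/3)·(3/5) = 1/5.
If it is under cup 2 (prior 1/3): only cup 3 is available, probability 1; weight (1/3)·1 = 1/3.
If it is under cup 3 (prior 1/3): the dealer opened cup 3, so this case is ruled out; weight (1/3)·0 = 0.
The weights sum to 8/15.
So P(the pea under cup 1 | the dealer opened cup 3) = (1/5) / (8/15) = 3/8.

3/8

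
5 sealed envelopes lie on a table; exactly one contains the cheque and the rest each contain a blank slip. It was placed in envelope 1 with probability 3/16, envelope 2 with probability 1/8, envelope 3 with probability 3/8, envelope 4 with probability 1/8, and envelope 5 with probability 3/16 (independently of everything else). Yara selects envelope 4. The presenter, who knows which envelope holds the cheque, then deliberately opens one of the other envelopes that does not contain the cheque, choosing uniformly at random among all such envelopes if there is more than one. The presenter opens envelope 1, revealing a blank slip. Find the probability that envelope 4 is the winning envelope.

Consider each possible location of the cheque in turn.
If it is in envelope 1 (prior 3/16): the presenter opened envelope 1, so this case is ruled out; weight (3/16)·0 = 0.
If it is in envelope 2 (prior 1/8): the presenter has 3 equally likely choices, so probability 1/3; weight (1/8)·(1/3) = 1/24.
If it is in envelope 3 (prior 3/8): the presenter has 3 equally likely choices, so probability 1/3; weight (3/8)·(1/3) = 1/8.
If it is in envelope 4 (prior 1/8): the presenter has 4 equally likely choices, so probability 1/4; weight (1/8)·(1/4) = 1/32.
If it is in envelope 5 (prior 3/16): the presenter has 3 equally likely choices, so probability 1/3; weight (3/16)·(1/3) = 1/16.
The weights sum to 25/96.
So P(the cheque in envelope 4 | the presenter opened envelope 1) = (1/32) / (25/96) = 3/25.

3/25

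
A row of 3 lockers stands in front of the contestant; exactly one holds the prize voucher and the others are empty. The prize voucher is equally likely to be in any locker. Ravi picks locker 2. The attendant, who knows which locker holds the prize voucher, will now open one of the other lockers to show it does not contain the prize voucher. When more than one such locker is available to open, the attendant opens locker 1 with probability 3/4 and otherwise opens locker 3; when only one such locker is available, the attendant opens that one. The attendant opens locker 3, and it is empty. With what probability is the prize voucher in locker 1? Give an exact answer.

Consider each possible location of the prize voucher in turn.
If it is in locker 1 (prior 1/3): only locker 3 is available, probability 1; weight (1/3)·1 = 1/3.
If it is in locker 2 (prior 1/3): locker 1 is available but not opened, probability 1/4; weight (1/3)·(1/4) = 1/12.
If it is in locker 3 (prior 1/3): the attendant opened locker 3, so this case is ruled out; weight (1/3)·0 = 0.
The weights sum to 5/12.
So P(the prize voucher in locker 1 | the attendant opened locker 3) = (1/3) / (5/12) = 4/5.

4/5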